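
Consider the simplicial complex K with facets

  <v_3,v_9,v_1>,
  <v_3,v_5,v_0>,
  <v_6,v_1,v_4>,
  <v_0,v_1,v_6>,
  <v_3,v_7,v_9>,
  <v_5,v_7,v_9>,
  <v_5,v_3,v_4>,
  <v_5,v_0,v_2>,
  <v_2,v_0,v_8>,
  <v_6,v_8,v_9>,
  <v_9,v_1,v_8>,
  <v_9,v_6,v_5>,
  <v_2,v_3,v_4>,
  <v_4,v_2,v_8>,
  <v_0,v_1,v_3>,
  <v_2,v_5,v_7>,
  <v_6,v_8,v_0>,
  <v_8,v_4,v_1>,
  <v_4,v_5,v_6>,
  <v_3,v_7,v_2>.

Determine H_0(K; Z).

H_0 ≅ Z.

Order the vertices as v_0 < v_1 < v_2 < v_3 < v_4 < v_5 < v_6 < v_7 < v_8 < v_9. Listing each simplex with vertices in this order, K has dimension 2 with simplices:

  0-simplices (10): [v_0], [v_1], [v_2], [v_3], [v_4], [v_5], [v_6], [v_7], [v_8], [v_9]
  1-simplices (30): (30 of them)
  2-simplices (20): (20 of them)

giving chain groups C_0 ≅ Z^10, C_1 ≅ Z^30, C_2 ≅ Z^20.

The boundary map ∂_1: C_1 → C_0 sends each edge [p,q] (with p < q) to q − p.
This gives a 10×30 integer matrix of rank 9; reducing to Smith normal form yields diagonal entries (1,1,1,1,1,1,1,1,1).

Boundary ∂_2: C_2 → C_1 acts by ∂[p,q,r] = [q,r] − [p,r] + [p,q]. For instance
  ∂[v_1,v_8,v_9] = [v_8,v_9] − [v_1,v_9] + [v_1,v_8],
  ∂[v_0,v_1,v_3] = [v_1,v_3] − [v_0,v_3] + [v_0,v_1].
The 30×20 boundary matrix has rank 20 and Smith normal form diag(1,1,1,1,1,1,1,1,1,1,1,1,1,1,1,1,1,1,1,2).

From H_k ≅ ker(∂_k) / im(∂_{k+1}) we obtain:

  H_0: rank C_0 − rank ∂_1 = 10 − 9 = 1, and the invariant factors of ∂_1 are all 1, so H_0 = Z.

(K is a triangulation of the Klein bottle.)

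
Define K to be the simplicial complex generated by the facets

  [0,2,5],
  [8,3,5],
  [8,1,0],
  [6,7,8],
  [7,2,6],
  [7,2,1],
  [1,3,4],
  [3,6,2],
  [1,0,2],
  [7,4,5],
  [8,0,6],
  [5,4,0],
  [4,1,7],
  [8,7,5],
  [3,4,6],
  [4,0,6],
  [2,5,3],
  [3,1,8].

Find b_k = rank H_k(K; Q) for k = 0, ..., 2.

We work with the vertex ordering 0 < 1 < 2 < 3 < 4 < 5 < 6 < 7 < 8. The simplices of K, each written with vertices in increasing order, are:

  0-simplices (9): [0], [1], [2], [3], [4], [5], [6], [7], [8]
  1-simplices (27): (27 of them)
  2-simplices (18): [0,1,2], [0,1,8], [0,2,5], [0,4,5], [0,4,6], [0,6,8], [1,2,7], [1,3,4], [1,3,8], [1,4,7], [2,3,5], [2,3,6], [2,6,7], [3,4,6], [3,5,8], [4,5,7], [5,7,8], [6,7,8]

so the chain groups are C_0 ≅ Z^9, C_1 ≅ Z^27, C_2 ≅ Z^18.

The boundary map ∂_1: C_1 → C_0 is given by ∂[p,q] = [q] − [p].
This gives a 9×27 integer matrix of rank 8; reducing to Smith normal form yields diagonal entries (1,1,1,1,1,1,1,1).

∂_2: C_2 → C_1 sends each 2-simplex [p,q,r] to [q,r] − [p,r] + [p,q]. For instance
  ∂[6,7,8] = [7,8] − [6,8] + [6,7],
  ∂[1,3,4] = [3,4] − [1,4] + [1,3].
The resulting 27×18 matrix has rank 17, and its Smith normal form has invariant factors (1,1,1,1,1,1,1,1,1,1,1,1,1,1,1,1,1).

Reading off H_k = ker ∂_k / im ∂_{k+1}:

  H_0: rank C_0 − rank ∂_1 = 9 − 8 = 1, and the invariant factors of ∂_1 are all 1, so H_0 ≅ Z.
  H_1: rank ker ∂_1 − rank ∂_2 = (27 − 8) − 17 = 2, and the invariant factors of ∂_2 are all 1, so H_1 ≅ Z^2.
  H_2: rank ker ∂_2 − rank ∂_3 = (18 − 17) − 0 = 1, and there is no ∂_3, so H_2 ≅ Z.

Hence the Betti numbers are b_0 = 1, b_1 = 2, b_2 = 1.

b_0 = 1, b_1 = 2, b_2 = 1.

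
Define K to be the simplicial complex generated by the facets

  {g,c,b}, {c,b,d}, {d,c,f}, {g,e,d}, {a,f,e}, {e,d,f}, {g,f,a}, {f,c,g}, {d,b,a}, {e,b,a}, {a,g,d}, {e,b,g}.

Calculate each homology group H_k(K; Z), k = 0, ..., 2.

H_0 ≅ Z,  H_1 ≅ Z/2,  H_2 = 0.

We work with the vertex ordering a < b < c < d < e < f < g. The simplices of K, each written with vertices in increasing order, are:

  0-simplices (7): a, b, c, d, e, f, g
  1-simplices (18): ab, ad, ae, af, ag, bc, bd, be, bg, cd, cf, cg, de, df, dg, ef, eg, fg
  2-simplices (12): abd, abe, adg, aef, afg, bcd, bcg, beg, cdf, cfg, def, deg

giving chain groups C_0 ≅ Z^7, C_1 ≅ Z^18, C_2 ≅ Z^12.

The boundary map ∂_1: C_1 → C_0 is given by ∂[p,q] = [q] − [p]. For instance
  ∂ad = d − a.
The resulting 7×18 matrix has rank 6, and its Smith normal form has invariant factors (1,1,1,1,1,1).

The boundary map ∂_2: C_2 → C_1 sends each 2-simplex [p,q,r] to [q,r] − [p,r] + [p,q]. For instance
  ∂abe = be − ae + ab,
  ∂cdf = df − cf + cd.
The 18×12 boundary matrix has rank 12 and Smith normal form diag(1,1,1,1,1,1,1,1,1,1,1,2).

Reading off H_k = ker ∂_k / im ∂_{k+1}:

  H_0: rank C_0 − rank ∂_1 = 7 − 6 = 1, and the invariant factors of ∂_1 are all 1, so H_0 ≅ Z.
  H_1: rank ker ∂_1 − rank ∂_2 = (18 − 6) − 12 = 0, and ∂_2 has invariant factor 2 > 1, so H_1 ≅ Z/2.
  H_2: rank ker ∂_2 − rank ∂_3 = (12 − 12) − 0 = 0, and there is no ∂_3, so H_2 ≅ 0.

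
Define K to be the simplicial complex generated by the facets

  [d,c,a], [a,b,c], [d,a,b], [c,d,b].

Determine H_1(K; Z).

H_1 = 0.

K has 4 vertices, 6 edges, 4 triangles.
rank ∂_1 = 3, rank ∂_2 = 3 ⇒ b_1 = 6 − 3 − 3 = 0; all invariant factors of ∂_2 are 1 so no torsion. So H_1 = 0.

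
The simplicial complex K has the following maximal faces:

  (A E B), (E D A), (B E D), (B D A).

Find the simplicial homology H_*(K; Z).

H_0 = Z,  H_1 = 0,  H_2 = Z.

K has 4 vertices, 6 edges, 4 triangles.
rank ∂_0 = 0, rank ∂_1 = 3 ⇒ b_0 = 4 − 0 − 3 = 1; all invariant factors of ∂_1 are 1 so no torsion. So H_0 ≅ Z.
rank ∂_1 = 3, rank ∂_2 = 3 ⇒ b_1 = 6 − 3 − 3 = 0; all invariant factors of ∂_2 are 1 so no torsion. So H_1 ≅ 0.
rank ∂_2 = 3, rank ∂_3 = 0 ⇒ b_2 = 4 − 3 − 0 = 1. So H_2 ≅ Z.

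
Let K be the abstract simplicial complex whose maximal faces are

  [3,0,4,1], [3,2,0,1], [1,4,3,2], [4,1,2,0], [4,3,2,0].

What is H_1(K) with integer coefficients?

Take the total order 0 < 1 < 2 < 3 < 4 on the vertex set. Then K (dimension 3) consists of the simplices:

  0-simplices (5): [0], [1], [2], [3], [4]
  1-simplices (10): [0,1], [0,2], [0,3], [0,4], [1,2], [1,3], [1,4], [2,3], [2,4], [3,4]
  2-simplices (10): [0,1,2], [0,1,3], [0,1,4], [0,2,3], [0,2,4], [0,3,4], [1,2,3], [1,2,4], [1,3,4], [2,3,4]
  3-simplices (5): [0,1,2,3], [0,1,2,4], [0,1,3,4], [0,2,3,4], [1,2,3,4]

so the chain groups are C_0 ≅ Z^5, C_1 ≅ Z^10, C_2 ≅ Z^10, C_3 ≅ Z^5.

The boundary map ∂_1: C_1 → C_0 sends each edge [p,q] (with p < q) to q − p.
The 5×10 boundary matrix has rank 4 and Smith normal form diag(1,1,1,1).

Boundary ∂_2: C_2 → C_1 maps a triangle to the signed sum of its edges. For instance
  ∂[2,3,4] = [3,4] − [2,4] + [2,3],
  ∂[0,1,3] = [1,3] − [0,3] + [0,1].
As a 10×10 matrix over Z this has rank 6, with invariant factors (1,1,1,1,1,1).

The boundary map ∂_3: C_3 → C_2 sends each 3-simplex σ to the alternating sum Σ_i (−1)^i (σ with its i-th vertex removed). For instance
  ∂[0,2,3,4] = [2,3,4] − [0,3,4] + [0,2,4] − [0,2,3],
  ∂[0,1,3,4] = [1,3,4] − [0,3,4] + [0,1,4] − [0,1,3].
The resulting 10×5 matrix has rank 4, and its Smith normal form has invariant factors (1,1,1,1).

Computing H_k = (kernel of ∂_k) / (image of ∂_{k+1}):

  H_1: rank ker ∂_1 − rank ∂_2 = (10 − 4) − 6 = 0, and the invariant factors of ∂_2 are all 1, so H_1 = 0.

H_1 ≅ 0.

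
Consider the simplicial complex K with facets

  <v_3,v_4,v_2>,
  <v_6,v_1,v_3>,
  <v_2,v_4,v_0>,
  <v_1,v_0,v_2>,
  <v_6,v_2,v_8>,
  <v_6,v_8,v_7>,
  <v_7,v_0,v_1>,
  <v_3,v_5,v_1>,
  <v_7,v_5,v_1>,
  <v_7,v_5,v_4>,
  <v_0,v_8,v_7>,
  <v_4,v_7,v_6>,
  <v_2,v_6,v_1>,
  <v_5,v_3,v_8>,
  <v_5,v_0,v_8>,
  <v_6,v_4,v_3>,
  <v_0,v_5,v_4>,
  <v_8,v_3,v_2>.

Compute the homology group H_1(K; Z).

H_1 ≅ Z × Z/2.

K has 9 vertices, 27 edges, 18 triangles.
rank ∂_1 = 8, rank ∂_2 = 18 ⇒ b_1 = 27 − 8 − 18 = 1; ∂_2 has invariant factor(s) [2] giving torsion. So H_1 = Z × Z/2.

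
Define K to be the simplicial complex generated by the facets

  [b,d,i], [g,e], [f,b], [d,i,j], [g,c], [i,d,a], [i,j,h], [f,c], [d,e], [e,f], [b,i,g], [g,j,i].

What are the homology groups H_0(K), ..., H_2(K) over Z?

K has 10 vertices, 18 edges, 6 triangles.
rank ∂_0 = 0, rank ∂_1 = 9 ⇒ b_0 = 10 − 0 − 9 = 1; all invariant factors of ∂_1 are 1 so no torsion. So H_0 = Z.
rank ∂_1 = 9, rank ∂_2 = 6 ⇒ b_1 = 18 − 9 − 6 = 3; all invariant factors of ∂_2 are 1 so no torsion. So H_1 = Z^3.
rank ∂_2 = 6, rank ∂_3 = 0 ⇒ b_2 = 6 − 6 − 0 = 0. So H_2 = 0.

H_0 ≅ Z,  H_1 ≅ Z^3,  H_2 = 0.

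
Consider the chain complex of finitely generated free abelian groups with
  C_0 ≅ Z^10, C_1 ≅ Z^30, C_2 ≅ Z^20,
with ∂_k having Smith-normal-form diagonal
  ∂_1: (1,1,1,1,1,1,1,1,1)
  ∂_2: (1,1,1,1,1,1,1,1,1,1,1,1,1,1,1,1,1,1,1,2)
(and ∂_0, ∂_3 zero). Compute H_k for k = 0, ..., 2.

H_0 = Z,  H_1 = Z ⊕ Z/2Z,  H_2 = 0.

H_0: b_0 = 10 − 0 − 9 = 1; torsion from ∂_1 factors > 1: none. So H_0 = Z.
H_1: b_1 = 30 − 9 − 20 = 1; torsion from ∂_2 factors > 1: [2]. So H_1 = Z ⊕ Z/2Z.
H_2: b_2 = 20 − 20 − 0 = 0; torsion from ∂_3 factors > 1: none. So H_2 = 0.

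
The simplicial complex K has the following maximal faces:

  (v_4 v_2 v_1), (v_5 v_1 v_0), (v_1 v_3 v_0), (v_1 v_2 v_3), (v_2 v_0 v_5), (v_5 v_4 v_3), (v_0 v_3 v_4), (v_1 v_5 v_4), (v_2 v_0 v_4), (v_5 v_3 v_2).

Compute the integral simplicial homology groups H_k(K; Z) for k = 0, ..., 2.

Fix the vertex order v_0 < v_1 < v_2 < v_3 < v_4 < v_5 and write every simplex with vertices in increasing order. Then dim K = 2 and the simplices of K are:

  0-simplices (6): [v_0], [v_1], [v_2], [v_3], [v_4], [v_5]
  1-simplices (15): (15 of them)
  2-simplices (10): [v_0,v_1,v_3], [v_0,v_1,v_5], [v_0,v_2,v_4], [v_0,v_2,v_5], [v_0,v_3,v_4], [v_1,v_2,v_3], [v_1,v_2,v_4], [v_1,v_4,v_5], [v_2,v_3,v_5], [v_3,v_4,v_5]

giving chain groups C_0 ≅ Z^6, C_1 ≅ Z^15, C_2 ≅ Z^10.

∂_1: C_1 → C_0 maps an edge to its endpoints' difference, ∂[p,q] = q − p.
This gives a 6×15 integer matrix of rank 5; reducing to Smith normal form yields diagonal entries (1,1,1,1,1).

The boundary map ∂_2: C_2 → C_1 acts by ∂[p,q,r] = [q,r] − [p,r] + [p,q]. For instance
  ∂[v_0,v_2,v_4] = [v_2,v_4] − [v_0,v_4] + [v_0,v_2],
  ∂[v_0,v_3,v_4] = [v_3,v_4] − [v_0,v_4] + [v_0,v_3].
As a 15×10 matrix over Z this has rank 10, with invariant factors (1,1,1,1,1,1,1,1,1,2).

From H_k ≅ ker(∂_k) / im(∂_{k+1}) we obtain:

  H_0: rank C_0 − rank ∂_1 = 6 − 5 = 1, and the invariant factors of ∂_1 are all 1, so H_0 = Z.
  H_1: rank ker ∂_1 − rank ∂_2 = (15 − 5) − 10 = 0, and ∂_2 has invariant factor 2 > 1, so H_1 = Z_2.
  H_2: rank ker ∂_2 − rank ∂_3 = (10 − 10) − 0 = 0, and there is no ∂_3, so H_2 = 0.

H_0 ≅ Z,  H_1 ≅ Z_2,  H_2 = 0.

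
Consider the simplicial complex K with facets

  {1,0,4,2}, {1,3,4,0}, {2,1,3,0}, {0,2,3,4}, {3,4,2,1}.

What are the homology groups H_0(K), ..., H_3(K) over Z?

H_0 ≅ Z,  H_1 = 0,  H_2 = 0,  H_3 ≅ Z.

K has 5 vertices, 10 edges, 10 triangles, 5 3-simplices.
rank ∂_0 = 0, rank ∂_1 = 4 ⇒ b_0 = 5 − 0 − 4 = 1; all invariant factors of ∂_1 are 1 so no torsion. So H_0 = Z.
rank ∂_1 = 4, rank ∂_2 = 6 ⇒ b_1 = 10 − 4 − 6 = 0; all invariant factors of ∂_2 are 1 so no torsion. So H_1 = 0.
rank ∂_2 = 6, rank ∂_3 = 4 ⇒ b_2 = 10 − 6 − 4 = 0; all invariant factors of ∂_3 are 1 so no torsion. So H_2 = 0.
rank ∂_3 = 4, rank ∂_4 = 0 ⇒ b_3 = 5 − 4 − 0 = 1. So H_3 = Z.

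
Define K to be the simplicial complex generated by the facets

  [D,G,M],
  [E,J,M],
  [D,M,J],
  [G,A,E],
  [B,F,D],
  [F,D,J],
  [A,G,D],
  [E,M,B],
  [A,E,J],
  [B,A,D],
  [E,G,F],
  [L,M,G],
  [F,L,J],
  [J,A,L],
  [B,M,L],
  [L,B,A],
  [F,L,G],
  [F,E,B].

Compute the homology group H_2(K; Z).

H_2 ≅ Z.

We work with the vertex ordering A < B < D < E < F < G < J < L < M. The simplices of K, each written with vertices in increasing order, are:

  0-simplices (9): A, B, D, E, F, G, J, L, M
  1-simplices (27): AB, AD, AE, AG, AJ, AL, BD, BE, BF, BL, BM, DF, DG, DJ, DM, EF, EG, EJ, EM, FG, FJ, FL, GL, GM, JL, JM, LM
  2-simplices (18): ABD, ABL, ADG, AEG, AEJ, AJL, BDF, BEF, BEM, BLM, DFJ, DGM, DJM, EFG, EJM, FGL, FJL, GLM

giving chain groups C_0 ≅ Z^9, C_1 ≅ Z^27, C_2 ≅ Z^18.

Boundary ∂_1: C_1 → C_0 sends each edge [p,q] (with p < q) to q − p. For instance
  ∂GM = M − G.
The resulting 9×27 matrix has rank 8, and its Smith normal form has invariant factors (1,1,1,1,1,1,1,1).

Boundary ∂_2: C_2 → C_1 acts by ∂[p,q,r] = [q,r] − [p,r] + [p,q]. For instance
  ∂BLM = LM − BM + BL,
  ∂AEG = EG − AG + AE.
The 27×18 boundary matrix has rank 17 and Smith normal form diag(1,1,1,1,1,1,1,1,1,1,1,1,1,1,1,1,1).

Now H_k = ker ∂_k / im ∂_{k+1}, so:

  H_2: rank ker ∂_2 − rank ∂_3 = (18 − 17) − 0 = 1, and there is no ∂_3, so H_2 = Z.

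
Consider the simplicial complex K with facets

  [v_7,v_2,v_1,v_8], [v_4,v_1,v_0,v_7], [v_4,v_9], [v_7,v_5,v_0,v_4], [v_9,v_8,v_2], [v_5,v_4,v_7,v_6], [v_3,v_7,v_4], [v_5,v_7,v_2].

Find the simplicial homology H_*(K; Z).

H_0 = Z,  H_1 = Z,  H_2 = 0,  H_3 = 0.

K has 10 vertices, 23 edges, 17 triangles, 4 3-simplices.
rank ∂_0 = 0, rank ∂_1 = 9 ⇒ b_0 = 10 − 0 − 9 = 1; all invariant factors of ∂_1 are 1 so no torsion. So H_0 ≅ Z.
rank ∂_1 = 9, rank ∂_2 = 13 ⇒ b_1 = 23 − 9 − 13 = 1; all invariant factors of ∂_2 are 1 so no torsion. So H_1 ≅ Z.
rank ∂_2 = 13, rank ∂_3 = 4 ⇒ b_2 = 17 − 13 − 4 = 0; all invariant factors of ∂_3 are 1 so no torsion. So H_2 ≅ 0.
rank ∂_3 = 4, rank ∂_4 = 0 ⇒ b_3 = 4 − 4 − 0 = 0. So H_3 ≅ 0.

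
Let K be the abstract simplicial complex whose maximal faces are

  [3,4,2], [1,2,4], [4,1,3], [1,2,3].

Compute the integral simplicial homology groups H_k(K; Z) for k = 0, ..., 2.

H_0 ≅ Z,  H_1 = 0,  H_2 ≅ Z.

Order the vertices as 1 < 2 < 3 < 4. Listing each simplex with vertices in this order, K has dimension 2 with simplices:

  0-simplices (4): [1], [2], [3], [4]
  1-simplices (6): [1,2], [1,3], [1,4], [2,3], [2,4], [3,4]
  2-simplices (4): [1,2,3], [1,2,4], [1,3,4], [2,3,4]

so the chain groups are C_0 ≅ Z^4, C_1 ≅ Z^6, C_2 ≅ Z^4.

Boundary ∂_1: C_1 → C_0 maps an edge to its endpoints' difference, ∂[p,q] = q − p.
The resulting 4×6 matrix has rank 3, and its Smith normal form has invariant factors (1,1,1).

Boundary ∂_2: C_2 → C_1 sends each 2-simplex [p,q,r] to [q,r] − [p,r] + [p,q]. For instance
  ∂[1,2,4] = [2,4] − [1,4] + [1,2],
  ∂[1,2,3] = [2,3] − [1,3] + [1,2].
The 6×4 boundary matrix has rank 3 and Smith normal form diag(1,1,1).

Computing H_k = (kernel of ∂_k) / (image of ∂_{k+1}):

  H_0: rank C_0 − rank ∂_1 = 4 − 3 = 1, and the invariant factors of ∂_1 are all 1, so H_0 ≅ Z.
  H_1: rank ker ∂_1 − rank ∂_2 = (6 − 3) − 3 = 0, and the invariant factors of ∂_2 are all 1, so H_1 ≅ 0.
  H_2: rank ker ∂_2 − rank ∂_3 = (4 − 3) − 0 = 1, and there is no ∂_3, so H_2 ≅ Z.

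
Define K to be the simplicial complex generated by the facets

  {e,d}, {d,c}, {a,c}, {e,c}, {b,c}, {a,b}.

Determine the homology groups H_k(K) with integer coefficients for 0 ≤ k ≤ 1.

We work with the vertex ordering a < b < c < d < e. The simplices of K, each written with vertices in increasing order, are:

  0-simplices (5): a, b, c, d, e
  1-simplices (6): ab, ac, bc, cd, ce, de

Hence C_0 ≅ Z^5, C_1 ≅ Z^6.

∂_1: C_1 → C_0 maps an edge to its endpoints' difference, ∂[p,q] = q − p. For instance
  ∂ab = b − a.
As a 5×6 matrix over Z this has rank 4, with invariant factors (1,1,1,1).

Now H_k = ker ∂_k / im ∂_{k+1}, so:

  H_0: rank C_0 − rank ∂_1 = 5 − 4 = 1, and the invariant factors of ∂_1 are all 1, so H_0 ≅ Z.
  H_1: rank ker ∂_1 − rank ∂_2 = (6 − 4) − 0 = 2, and there is no ∂_2, so H_1 ≅ Z^2.

As a check, the Euler characteristic is 5 − 6 = -1, which agrees with 1 − 2 = -1.

H_0 ≅ Z,  H_1 ≅ Z^2.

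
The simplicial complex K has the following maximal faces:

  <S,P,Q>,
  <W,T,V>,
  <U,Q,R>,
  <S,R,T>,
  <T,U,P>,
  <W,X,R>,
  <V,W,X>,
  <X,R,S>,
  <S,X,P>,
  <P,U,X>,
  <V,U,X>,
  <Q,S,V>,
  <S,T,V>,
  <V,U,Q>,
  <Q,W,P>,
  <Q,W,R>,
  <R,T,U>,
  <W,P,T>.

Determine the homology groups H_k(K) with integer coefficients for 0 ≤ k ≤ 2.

Order the vertices as P < Q < R < S < T < U < V < W < X. Listing each simplex with vertices in this order, K has dimension 2 with simplices:

  0-simplices (9): P, Q, R, S, T, U, V, W, X
  1-simplices (27): PQ, PS, PT, PU, PW, PX, QR, QS, QU, QV, QW, RS, RT, RU, RW, RX, ST, SV, SX, TU, TV, TW, UV, UX, VW, VX, WX
  2-simplices (18): PQS, PQW, PSX, PTU, PTW, PUX, QRU, QRW, QSV, QUV, RST, RSX, RTU, RWX, STV, TVW, UVX, VWX

so the chain groups are C_0 ≅ Z^9, C_1 ≅ Z^27, C_2 ≅ Z^18.

∂_1: C_1 → C_0 is given by ∂[p,q] = [q] − [p].
The resulting 9×27 matrix has rank 8, and its Smith normal form has invariant factors (1,1,1,1,1,1,1,1).

∂_2: C_2 → C_1 maps a triangle to the signed sum of its edges. For instance
  ∂PTU = TU − PU + PT,
  ∂QRU = RU − QU + QR.
The resulting 27×18 matrix has rank 17, and its Smith normal form has invariant factors (1,1,1,1,1,1,1,1,1,1,1,1,1,1,1,1,1).

Now H_k = ker ∂_k / im ∂_{k+1}, so:

  H_0: rank C_0 − rank ∂_1 = 9 − 8 = 1, and the invariant factors of ∂_1 are all 1, so H_0 = Z.
  H_1: rank ker ∂_1 − rank ∂_2 = (27 − 8) − 17 = 2, and the invariant factors of ∂_2 are all 1, so H_1 = Z^2.
  H_2: rank ker ∂_2 − rank ∂_3 = (18 − 17) − 0 = 1, and there is no ∂_3, so H_2 = Z.

As a check, the Euler characteristic is 9 − 27 + 18 = 0, which agrees with 1 − 2 + 1 = 0.

H_0 ≅ Z,  H_1 ≅ Z^2,  H_2 ≅ Z.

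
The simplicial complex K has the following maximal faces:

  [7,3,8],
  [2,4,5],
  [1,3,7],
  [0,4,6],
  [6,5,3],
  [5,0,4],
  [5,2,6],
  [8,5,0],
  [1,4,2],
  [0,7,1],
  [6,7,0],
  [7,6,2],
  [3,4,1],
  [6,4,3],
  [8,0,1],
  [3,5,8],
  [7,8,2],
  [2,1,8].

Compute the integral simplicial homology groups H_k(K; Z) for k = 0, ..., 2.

Order the vertices as 0 < 1 < 2 < 3 < 4 < 5 < 6 < 7 < 8. Listing each simplex with vertices in this order, K has dimension 2 with simplices:

  0-simplices (9): [0], [1], [2], [3], [4], [5], [6], [7], [8]
  1-simplices (27): (27 of them)
  2-simplices (18): [0,1,7], [0,1,8], [0,4,5], [0,4,6], [0,5,8], [0,6,7], [1,2,4], [1,2,8], [1,3,4], [1,3,7], [2,4,5], [2,5,6], [2,6,7], [2,7,8], [3,4,6], [3,5,6], [3,5,8], [3,7,8]

Hence C_0 ≅ Z^9, C_1 ≅ Z^27, C_2 ≅ Z^18.

∂_1: C_1 → C_0 is given by ∂[p,q] = [q] − [p]. For instance
  ∂[0,4] = [4] − [0].
As a 9×27 matrix over Z this has rank 8, with invariant factors (1,1,1,1,1,1,1,1).

The boundary map ∂_2: C_2 → C_1 maps a triangle to the signed sum of its edges. For instance
  ∂[2,5,6] = [5,6] − [2,6] + [2,5],
  ∂[0,1,8] = [1,8] − [0,8] + [0,1].
The resulting 27×18 matrix has rank 18, and its Smith normal form has invariant factors (1,1,1,1,1,1,1,1,1,1,1,1,1,1,1,1,1,2).

Reading off H_k = ker ∂_k / im ∂_{k+1}:

  H_0: rank C_0 − rank ∂_1 = 9 − 8 = 1, and the invariant factors of ∂_1 are all 1, so H_0 ≅ Z.
  H_1: rank ker ∂_1 − rank ∂_2 = (27 − 8) − 18 = 1, and ∂_2 has invariant factor 2 > 1, so H_1 ≅ Z ⊕ Z/2Z.
  H_2: rank ker ∂_2 − rank ∂_3 = (18 − 18) − 0 = 0, and there is no ∂_3, so H_2 ≅ 0.

H_0 = Z,  H_1 = Z ⊕ Z/2Z,  H_2 = 0.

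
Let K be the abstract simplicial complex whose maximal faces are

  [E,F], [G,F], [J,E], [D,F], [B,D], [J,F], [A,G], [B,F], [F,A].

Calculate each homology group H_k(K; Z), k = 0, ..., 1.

Fix the vertex order A < B < D < E < F < G < J and write every simplex with vertices in increasing order. Then dim K = 1 and the simplices of K are:

  0-simplices (7): A, B, D, E, F, G, J
  1-simplices (9): AF, AG, BD, BF, DF, EF, EJ, FG, FJ

Hence C_0 ≅ Z^7, C_1 ≅ Z^9.

Boundary ∂_1: C_1 → C_0 maps an edge to its endpoints' difference, ∂[p,q] = q − p.
The 7×9 boundary matrix has rank 6 and Smith normal form diag(1,1,1,1,1,1).

From H_k ≅ ker(∂_k) / im(∂_{k+1}) we obtain:

  H_0: rank C_0 − rank ∂_1 = 7 − 6 = 1, and the invariant factors of ∂_1 are all 1, so H_0 = Z.
  H_1: rank ker ∂_1 − rank ∂_2 = (9 − 6) − 0 = 3, and there is no ∂_2, so H_1 = Z^3.

H_0 = Z,  H_1 = Z^3.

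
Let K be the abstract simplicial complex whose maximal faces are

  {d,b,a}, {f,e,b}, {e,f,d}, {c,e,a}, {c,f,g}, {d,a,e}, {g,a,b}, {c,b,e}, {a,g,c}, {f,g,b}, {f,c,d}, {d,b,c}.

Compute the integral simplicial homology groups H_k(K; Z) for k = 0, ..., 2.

Order the vertices as a < b < c < d < e < f < g. Listing each simplex with vertices in this order, K has dimension 2 with simplices:

  0-simplices (7): a, b, c, d, e, f, g
  1-simplices (18): ab, ac, ad, ae, ag, bc, bd, be, bf, bg, cd, ce, cf, cg, de, df, ef, fg
  2-simplices (12): abd, abg, ace, acg, ade, bcd, bce, bef, bfg, cdf, cfg, def

giving chain groups C_0 ≅ Z^7, C_1 ≅ Z^18, C_2 ≅ Z^12.

The boundary map ∂_1: C_1 → C_0 maps an edge to its endpoints' difference, ∂[p,q] = q − p. For instance
  ∂ac = c − a.
As a 7×18 matrix over Z this has rank 6, with invariant factors (1,1,1,1,1,1).

The boundary map ∂_2: C_2 → C_1 sends each 2-simplex [p,q,r] to [q,r] − [p,r] + [p,q]. For instance
  ∂def = ef − df + de,
  ∂acg = cg − ag + ac.
This gives a 18×12 integer matrix of rank 12; reducing to Smith normal form yields diagonal entries (1,1,1,1,1,1,1,1,1,1,1,2).

Now H_k = ker ∂_k / im ∂_{k+1}, so:

  H_0: rank C_0 − rank ∂_1 = 7 − 6 = 1, and the invariant factors of ∂_1 are all 1, so H_0 ≅ Z.
  H_1: rank ker ∂_1 − rank ∂_2 = (18 − 6) − 12 = 0, and ∂_2 has invariant factor 2 > 1, so H_1 ≅ Z_2.
  H_2: rank ker ∂_2 − rank ∂_3 = (12 − 12) − 0 = 0, and there is no ∂_3, so H_2 ≅ 0.

As a check, the Euler characteristic is 7 − 18 + 12 = 1, which agrees with 1 − 0 + 0 = 1.

H_0 ≅ Z,  H_1 ≅ Z_2,  H_2 = 0.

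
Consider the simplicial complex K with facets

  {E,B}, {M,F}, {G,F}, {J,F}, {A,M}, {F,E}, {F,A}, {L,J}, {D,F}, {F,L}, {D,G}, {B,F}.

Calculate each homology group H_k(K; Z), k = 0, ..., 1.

H_0 = Z,  H_1 = Z^4.

Order the vertices as A < B < D < E < F < G < J < L < M. Listing each simplex with vertices in this order, K has dimension 1 with simplices:

  0-simplices (9): A, B, D, E, F, G, J, L, M
  1-simplices (12): AF, AM, BE, BF, DF, DG, EF, FG, FJ, FL, FM, JL

Hence C_0 ≅ Z^9, C_1 ≅ Z^12.

The boundary map ∂_1: C_1 → C_0 sends each edge [p,q] (with p < q) to q − p. For instance
  ∂JL = L − J.
This gives a 9×12 integer matrix of rank 8; reducing to Smith normal form yields diagonal entries (1,1,1,1,1,1,1,1).

Reading off H_k = ker ∂_k / im ∂_{k+1}:

  H_0: rank C_0 − rank ∂_1 = 9 − 8 = 1, and the invariant factors of ∂_1 are all 1, so H_0 = Z.
  H_1: rank ker ∂_1 − rank ∂_2 = (12 − 8) − 0 = 4, and there is no ∂_2, so H_1 = Z^4.

As a check, the Euler characteristic is 9 − 12 = -3, which agrees with 1 − 4 = -3.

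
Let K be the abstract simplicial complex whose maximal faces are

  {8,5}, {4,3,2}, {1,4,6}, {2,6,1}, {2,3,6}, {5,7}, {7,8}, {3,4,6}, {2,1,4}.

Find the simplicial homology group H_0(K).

H_0 = Z^2.

Fix the vertex order 1 < 2 < 3 < 4 < 5 < 6 < 7 < 8 and write every simplex with vertices in increasing order. Then dim K = 2 and the simplices of K are:

  0-simplices (8): [1], [2], [3], [4], [5], [6], [7], [8]
  1-simplices (12): [1,2], [1,4], [1,6], [2,3], [2,4], [2,6], [3,4], [3,6], [4,6], [5,7], [5,8], [7,8]
  2-simplices (6): [1,2,4], [1,2,6], [1,4,6], [2,3,4], [2,3,6], [3,4,6]

so the chain groups are C_0 ≅ Z^8, C_1 ≅ Z^12, C_2 ≅ Z^6.

∂_1: C_1 → C_0 maps an edge to its endpoints' difference, ∂[p,q] = q − p.
As a 8×12 matrix over Z this has rank 6, with invariant factors (1,1,1,1,1,1).

The boundary map ∂_2: C_2 → C_1 acts by ∂[p,q,r] = [q,r] − [p,r] + [p,q]. For instance
  ∂[1,2,6] = [2,6] − [1,6] + [1,2],
  ∂[2,3,4] = [3,4] − [2,4] + [2,3].
The 12×6 boundary matrix has rank 5 and Smith normal form diag(1,1,1,1,1).

Computing H_k = (kernel of ∂_k) / (image of ∂_{k+1}):

  H_0: rank C_0 − rank ∂_1 = 8 − 6 = 2, and the invariant factors of ∂_1 are all 1, so H_0 = Z^2.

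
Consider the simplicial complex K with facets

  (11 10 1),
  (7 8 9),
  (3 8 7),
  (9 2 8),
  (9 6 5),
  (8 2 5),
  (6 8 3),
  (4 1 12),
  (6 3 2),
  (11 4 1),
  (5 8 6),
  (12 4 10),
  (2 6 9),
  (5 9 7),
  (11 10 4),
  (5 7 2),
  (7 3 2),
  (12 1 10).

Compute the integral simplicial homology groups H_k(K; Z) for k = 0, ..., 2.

H_0 = Z^2,  H_1 = Z/2Z,  H_2 = Z.

Fix the vertex order 1 < 2 < 3 < 4 < 5 < 6 < 7 < 8 < 9 < 10 < 11 < 12 and write every simplex with vertices in increasing order. Then dim K = 2 and the simplices of K are:

  0-simplices (12): [1], [2], [3], [4], [5], [6], [7], [8], [9], [10], [11], [12]
  1-simplices (27): (27 of them)
  2-simplices (18): (18 of them)

giving chain groups C_0 ≅ Z^12, C_1 ≅ Z^27, C_2 ≅ Z^18.

The boundary map ∂_1: C_1 → C_0 is given by ∂[p,q] = [q] − [p]. For instance
  ∂[1,4] = [4] − [1].
The resulting 12×27 matrix has rank 10, and its Smith normal form has invariant factors (1,1,1,1,1,1,1,1,1,1).

The boundary map ∂_2: C_2 → C_1 acts by ∂[p,q,r] = [q,r] − [p,r] + [p,q]. For instance
  ∂[4,10,11] = [10,11] − [4,11] + [4,10],
  ∂[1,4,12] = [4,12] − [1,12] + [1,4].
This gives a 27×18 integer matrix of rank 17; reducing to Smith normal form yields diagonal entries (1,1,1,1,1,1,1,1,1,1,1,1,1,1,1,1,2).

Reading off H_k = ker ∂_k / im ∂_{k+1}:

  H_0: rank C_0 − rank ∂_1 = 12 − 10 = 2, and the invariant factors of ∂_1 are all 1, so H_0 = Z^2.
  H_1: rank ker ∂_1 − rank ∂_2 = (27 − 10) − 17 = 0, and ∂_2 has invariant factor 2 > 1, so H_1 = Z/2Z.
  H_2: rank ker ∂_2 − rank ∂_3 = (18 − 17) − 0 = 1, and there is no ∂_3, so H_2 = Z.

As a check, the Euler characteristic is 12 − 27 + 18 = 3, which agrees with 2 − 0 + 1 = 3.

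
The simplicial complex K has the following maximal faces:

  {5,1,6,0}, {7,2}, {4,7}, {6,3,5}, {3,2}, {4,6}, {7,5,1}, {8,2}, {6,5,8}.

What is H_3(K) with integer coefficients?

Fix the vertex order 0 < 1 < 2 < 3 < 4 < 5 < 6 < 7 < 8 and write every simplex with vertices in increasing order. Then dim K = 3 and the simplices of K are:

  0-simplices (9): [0], [1], [2], [3], [4], [5], [6], [7], [8]
  1-simplices (17): [0,1], [0,5], [0,6], [1,5], [1,6], [1,7], [2,3], [2,7], [2,8], [3,5], [3,6], [4,6], [4,7], [5,6], [5,7], [5,8], [6,8]
  2-simplices (7): [0,1,5], [0,1,6], [0,5,6], [1,5,6], [1,5,7], [3,5,6], [5,6,8]
  3-simplices (1): [0,1,5,6]

giving chain groups C_0 ≅ Z^9, C_1 ≅ Z^17, C_2 ≅ Z^7, C_3 ≅ Z^1.

Boundary ∂_1: C_1 → C_0 is given by ∂[p,q] = [q] − [p]. For instance
  ∂[5,7] = [7] − [5].
The 9×17 boundary matrix has rank 8 and Smith normal form diag(1,1,1,1,1,1,1,1).

Boundary ∂_2: C_2 → C_1 sends each 2-simplex [p,q,r] to [q,r] − [p,r] + [p,q]. For instance
  ∂[0,1,6] = [1,6] − [0,6] + [0,1],
  ∂[1,5,7] = [5,7] − [1,7] + [1,5].
The 17×7 boundary matrix has rank 6 and Smith normal form diag(1,1,1,1,1,1).

∂_3: C_3 → C_2 sends each 3-simplex σ to the alternating sum Σ_i (−1)^i (σ with its i-th vertex removed). For instance
  ∂[0,1,5,6] = [1,5,6] − [0,5,6] + [0,1,6] − [0,1,5].
The resulting 7×1 matrix has rank 1, and its Smith normal form has invariant factors (1).

Now H_k = ker ∂_k / im ∂_{k+1}, so:

  H_3: rank ker ∂_3 − rank ∂_4 = (1 − 1) − 0 = 0, and there is no ∂_4, so H_3 = 0.

H_3 ≅ 0.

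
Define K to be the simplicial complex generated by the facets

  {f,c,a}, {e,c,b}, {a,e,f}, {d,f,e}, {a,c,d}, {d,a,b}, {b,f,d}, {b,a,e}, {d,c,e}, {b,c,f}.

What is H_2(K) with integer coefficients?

H_2 ≅ 0.

K has 6 vertices, 15 edges, 10 triangles.
rank ∂_2 = 10, rank ∂_3 = 0 ⇒ b_2 = 10 − 10 − 0 = 0. So H_2 = 0.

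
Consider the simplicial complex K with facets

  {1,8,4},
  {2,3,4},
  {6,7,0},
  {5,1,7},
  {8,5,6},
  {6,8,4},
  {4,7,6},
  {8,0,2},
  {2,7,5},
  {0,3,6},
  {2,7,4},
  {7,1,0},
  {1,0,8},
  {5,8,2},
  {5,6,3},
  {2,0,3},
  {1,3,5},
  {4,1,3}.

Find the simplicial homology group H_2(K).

Order the vertices as 0 < 1 < 2 < 3 < 4 < 5 < 6 < 7 < 8. Listing each simplex with vertices in this order, K has dimension 2 with simplices:

  0-simplices (9): [0], [1], [2], [3], [4], [5], [6], [7], [8]
  1-simplices (27): (27 of them)
  2-simplices (18): [0,1,7], [0,1,8], [0,2,3], [0,2,8], [0,3,6], [0,6,7], [1,3,4], [1,3,5], [1,4,8], [1,5,7], [2,3,4], [2,4,7], [2,5,7], [2,5,8], [3,5,6], [4,6,7], [4,6,8], [5,6,8]

Hence C_0 ≅ Z^9, C_1 ≅ Z^27, C_2 ≅ Z^18.

∂_1: C_1 → C_0 is given by ∂[p,q] = [q] − [p].
The resulting 9×27 matrix has rank 8, and its Smith normal form has invariant factors (1,1,1,1,1,1,1,1).

Boundary ∂_2: C_2 → C_1 acts by ∂[p,q,r] = [q,r] − [p,r] + [p,q]. For instance
  ∂[1,3,4] = [3,4] − [1,4] + [1,3],
  ∂[1,4,8] = [4,8] − [1,8] + [1,4].
The 27×18 boundary matrix has rank 17 and Smith normal form diag(1,1,1,1,1,1,1,1,1,1,1,1,1,1,1,1,1).

From H_k ≅ ker(∂_k) / im(∂_{k+1}) we obtain:

  H_2: rank ker ∂_2 − rank ∂_3 = (18 − 17) − 0 = 1, and there is no ∂_3, so H_2 = Z.

H_2 = Z.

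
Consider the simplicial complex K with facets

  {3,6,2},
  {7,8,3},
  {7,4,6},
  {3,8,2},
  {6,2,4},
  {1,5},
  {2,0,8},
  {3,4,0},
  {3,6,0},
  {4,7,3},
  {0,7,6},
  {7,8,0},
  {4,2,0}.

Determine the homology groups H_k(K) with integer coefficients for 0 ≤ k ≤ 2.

H_0 ≅ Z^2,  H_1 ≅ Z/2Z,  H_2 = 0.

Take the total order 0 < 1 < 2 < 3 < 4 < 5 < 6 < 7 < 8 on the vertex set. Then K (dimension 2) consists of the simplices:

  0-simplices (9): [0], [1], [2], [3], [4], [5], [6], [7], [8]
  1-simplices (19): [0,2], [0,3], [0,4], [0,6], [0,7], [0,8], [1,5], [2,3], [2,4], [2,6], [2,8], [3,4], [3,6], [3,7], [3,8], [4,6], [4,7], [6,7], [7,8]
  2-simplices (12): [0,2,4], [0,2,8], [0,3,4], [0,3,6], [0,6,7], [0,7,8], [2,3,6], [2,3,8], [2,4,6], [3,4,7], [3,7,8], [4,6,7]

so the chain groups are C_0 ≅ Z^9, C_1 ≅ Z^19, C_2 ≅ Z^12.

The boundary map ∂_1: C_1 → C_0 maps an edge to its endpoints' difference, ∂[p,q] = q − p. For instance
  ∂[6,7] = [7] − [6].
The 9×19 boundary matrix has rank 7 and Smith normal form diag(1,1,1,1,1,1,1).

The boundary map ∂_2: C_2 → C_1 maps a triangle to the signed sum of its edges. For instance
  ∂[0,6,7] = [6,7] − [0,7] + [0,6],
  ∂[3,7,8] = [7,8] − [3,8] + [3,7].
The 19×12 boundary matrix has rank 12 and Smith normal form diag(1,1,1,1,1,1,1,1,1,1,1,2).

Now H_k = ker ∂_k / im ∂_{k+1}, so:

  H_0: rank C_0 − rank ∂_1 = 9 − 7 = 2, and the invariant factors of ∂_1 are all 1, so H_0 = Z^2.
  H_1: rank ker ∂_1 − rank ∂_2 = (19 − 7) − 12 = 0, and ∂_2 has invariant factor 2 > 1, so H_1 = Z/2Z.
  H_2: rank ker ∂_2 − rank ∂_3 = (12 − 12) − 0 = 0, and there is no ∂_3, so H_2 = 0.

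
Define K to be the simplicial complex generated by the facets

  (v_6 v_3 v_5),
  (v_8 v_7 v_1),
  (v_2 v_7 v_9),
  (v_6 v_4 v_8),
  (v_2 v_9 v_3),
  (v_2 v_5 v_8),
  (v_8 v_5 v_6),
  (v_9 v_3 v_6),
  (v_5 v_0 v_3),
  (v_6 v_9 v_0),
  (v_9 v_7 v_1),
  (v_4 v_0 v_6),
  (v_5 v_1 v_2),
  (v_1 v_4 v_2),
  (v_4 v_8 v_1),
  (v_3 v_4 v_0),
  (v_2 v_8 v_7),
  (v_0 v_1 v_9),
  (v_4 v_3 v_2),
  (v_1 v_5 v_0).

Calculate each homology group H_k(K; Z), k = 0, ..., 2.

We work with the vertex ordering v_0 < v_1 < v_2 < v_3 < v_4 < v_5 < v_6 < v_7 < v_8 < v_9. The simplices of K, each written with vertices in increasing order, are:

  0-simplices (10): [v_0], [v_1], [v_2], [v_3], [v_4], [v_5], [v_6], [v_7], [v_8], [v_9]
  1-simplices (30): (30 of them)
  2-simplices (20): (20 of them)

so the chain groups are C_0 ≅ Z^10, C_1 ≅ Z^30, C_2 ≅ Z^20.

Boundary ∂_1: C_1 → C_0 sends each edge [p,q] (with p < q) to q − p. For instance
  ∂[v_6,v_9] = [v_9] − [v_6].
This gives a 10×30 integer matrix of rank 9; reducing to Smith normal form yields diagonal entries (1,1,1,1,1,1,1,1,1).

The boundary map ∂_2: C_2 → C_1 maps a triangle to the signed sum of its edges. For instance
  ∂[v_2,v_5,v_8] = [v_5,v_8] − [v_2,v_8] + [v_2,v_5],
  ∂[v_0,v_1,v_5] = [v_1,v_5] − [v_0,v_5] + [v_0,v_1].
The resulting 30×20 matrix has rank 20, and its Smith normal form has invariant factors (1,1,1,1,1,1,1,1,1,1,1,1,1,1,1,1,1,1,1,2).

Now H_k = ker ∂_k / im ∂_{k+1}, so:

  H_0: rank C_0 − rank ∂_1 = 10 − 9 = 1, and the invariant factors of ∂_1 are all 1, so H_0 = Z.
  H_1: rank ker ∂_1 − rank ∂_2 = (30 − 9) − 20 = 1, and ∂_2 has invariant factor 2 > 1, so H_1 = Z ⊕ Z_2.
  H_2: rank ker ∂_2 − rank ∂_3 = (20 − 20) − 0 = 0, and there is no ∂_3, so H_2 = 0.

As a check, the Euler characteristic is 10 − 30 + 20 = 0, which agrees with 1 − 1 + 0 = 0.

H_0 = Z,  H_1 = Z ⊕ Z_2,  H_2 = 0.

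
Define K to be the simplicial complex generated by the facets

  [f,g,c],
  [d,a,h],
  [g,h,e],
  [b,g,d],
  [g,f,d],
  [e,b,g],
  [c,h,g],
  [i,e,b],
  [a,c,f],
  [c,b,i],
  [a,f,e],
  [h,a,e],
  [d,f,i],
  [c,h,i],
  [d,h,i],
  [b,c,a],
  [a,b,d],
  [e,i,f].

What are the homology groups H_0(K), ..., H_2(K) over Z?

Order the vertices as a < b < c < d < e < f < g < h < i. Listing each simplex with vertices in this order, K has dimension 2 with simplices:

  0-simplices (9): a, b, c, d, e, f, g, h, i
  1-simplices (27): ab, ac, ad, ae, af, ah, bc, bd, be, bg, bi, cf, cg, ch, ci, df, dg, dh, di, ef, eg, eh, ei, fg, fi, gh, hi
  2-simplices (18): abc, abd, acf, adh, aef, aeh, bci, bdg, beg, bei, cfg, cgh, chi, dfg, dfi, dhi, efi, egh

giving chain groups C_0 ≅ Z^9, C_1 ≅ Z^27, C_2 ≅ Z^18.

The boundary map ∂_1: C_1 → C_0 is given by ∂[p,q] = [q] − [p].
The 9×27 boundary matrix has rank 8 and Smith normal form diag(1,1,1,1,1,1,1,1).

Boundary ∂_2: C_2 → C_1 sends each 2-simplex [p,q,r] to [q,r] − [p,r] + [p,q]. For instance
  ∂adh = dh − ah + ad,
  ∂abd = bd − ad + ab.
This gives a 27×18 integer matrix of rank 17; reducing to Smith normal form yields diagonal entries (1,1,1,1,1,1,1,1,1,1,1,1,1,1,1,1,1).

Computing H_k = (kernel of ∂_k) / (image of ∂_{k+1}):

  H_0: rank C_0 − rank ∂_1 = 9 − 8 = 1, and the invariant factors of ∂_1 are all 1, so H_0 = Z.
  H_1: rank ker ∂_1 − rank ∂_2 = (27 − 8) − 17 = 2, and the invariant factors of ∂_2 are all 1, so H_1 = Z^2.
  H_2: rank ker ∂_2 − rank ∂_3 = (18 − 17) − 0 = 1, and there is no ∂_3, so H_2 = Z.

As a check, the Euler characteristic is 9 − 27 + 18 = 0, which agrees with 1 − 2 + 1 = 0.

H_0 ≅ Z,  H_1 ≅ Z^2,  H_2 ≅ Z.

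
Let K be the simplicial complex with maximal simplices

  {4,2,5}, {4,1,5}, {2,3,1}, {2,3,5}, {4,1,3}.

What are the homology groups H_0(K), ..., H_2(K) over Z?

Order the vertices as 1 < 2 < 3 < 4 < 5. Listing each simplex with vertices in this order, K has dimension 2 with simplices:

  0-simplices (5): [1], [2], [3], [4], [5]
  1-simplices (10): [1,2], [1,3], [1,4], [1,5], [2,3], [2,4], [2,5], [3,4], [3,5], [4,5]
  2-simplices (5): [1,2,3], [1,3,4], [1,4,5], [2,3,5], [2,4,5]

giving chain groups C_0 ≅ Z^5, C_1 ≅ Z^10, C_2 ≅ Z^5.

∂_1: C_1 → C_0 maps an edge to its endpoints' difference, ∂[p,q] = q − p. For instance
  ∂[2,5] = [5] − [2].
The 5×10 boundary matrix has rank 4 and Smith normal form diag(1,1,1,1).

∂_2: C_2 → C_1 sends each 2-simplex [p,q,r] to [q,r] − [p,r] + [p,q]. For instance
  ∂[2,3,5] = [3,5] − [2,5] + [2,3],
  ∂[1,3,4] = [3,4] − [1,4] + [1,3].
As a 10×5 matrix over Z this has rank 5, with invariant factors (1,1,1,1,1).

Computing H_k = (kernel of ∂_k) / (image of ∂_{k+1}):

  H_0: rank C_0 − rank ∂_1 = 5 − 4 = 1, and the invariant factors of ∂_1 are all 1, so H_0 = Z.
  H_1: rank ker ∂_1 − rank ∂_2 = (10 − 4) − 5 = 1, and the invariant factors of ∂_2 are all 1, so H_1 = Z.
  H_2: rank ker ∂_2 − rank ∂_3 = (5 − 5) − 0 = 0, and there is no ∂_3, so H_2 = 0.

(K is a triangulation of the Möbius band.)

H_0 = Z,  H_1 = Z,  H_2 = 0.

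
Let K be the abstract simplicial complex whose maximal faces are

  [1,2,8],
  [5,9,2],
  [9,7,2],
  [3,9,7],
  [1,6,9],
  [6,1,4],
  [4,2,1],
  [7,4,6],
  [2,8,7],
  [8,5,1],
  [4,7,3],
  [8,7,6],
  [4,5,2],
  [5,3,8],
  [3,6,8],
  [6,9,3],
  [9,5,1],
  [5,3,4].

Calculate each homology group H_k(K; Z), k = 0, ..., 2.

H_0 = Z,  H_1 = Z ⊕ Z/2Z,  H_2 = 0.

K has 9 vertices, 27 edges, 18 triangles.
rank ∂_0 = 0, rank ∂_1 = 8 ⇒ b_0 = 9 − 0 − 8 = 1; all invariant factors of ∂_1 are 1 so no torsion. So H_0 = Z.
rank ∂_1 = 8, rank ∂_2 = 18 ⇒ b_1 = 27 − 8 − 18 = 1; ∂_2 has invariant factor(s) [2] giving torsion. So H_1 = Z ⊕ Z/2Z.
rank ∂_2 = 18, rank ∂_3 = 0 ⇒ b_2 = 18 − 18 − 0 = 0. So H_2 = 0.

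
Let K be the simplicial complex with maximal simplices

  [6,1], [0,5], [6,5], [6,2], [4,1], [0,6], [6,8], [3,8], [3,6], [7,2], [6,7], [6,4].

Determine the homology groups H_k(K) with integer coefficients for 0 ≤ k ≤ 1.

K has 9 vertices, 12 edges.
rank ∂_0 = 0, rank ∂_1 = 8 ⇒ b_0 = 9 − 0 − 8 = 1; all invariant factors of ∂_1 are 1 so no torsion. So H_0 ≅ Z.
rank ∂_1 = 8, rank ∂_2 = 0 ⇒ b_1 = 12 − 8 − 0 = 4. So H_1 ≅ Z^4.

H_0 = Z,  H_1 = Z^4.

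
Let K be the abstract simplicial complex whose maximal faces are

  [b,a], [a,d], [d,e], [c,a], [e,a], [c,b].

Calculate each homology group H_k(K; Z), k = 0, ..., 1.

H_0 ≅ Z,  H_1 ≅ Z^2.

Take the total order a < b < c < d < e on the vertex set. Then K (dimension 1) consists of the simplices:

  0-simplices (5): a, b, c, d, e
  1-simplices (6): ab, ac, ad, ae, bc, de

so the chain groups are C_0 ≅ Z^5, C_1 ≅ Z^6.

∂_1: C_1 → C_0 maps an edge to its endpoints' difference, ∂[p,q] = q − p. For instance
  ∂bc = c − b.
The 5×6 boundary matrix has rank 4 and Smith normal form diag(1,1,1,1).

Now H_k = ker ∂_k / im ∂_{k+1}, so:

  H_0: rank C_0 − rank ∂_1 = 5 − 4 = 1, and the invariant factors of ∂_1 are all 1, so H_0 = Z.
  H_1: rank ker ∂_1 − rank ∂_2 = (6 − 4) − 0 = 2, and there is no ∂_2, so H_1 = Z^2.

As a check, the Euler characteristic is 5 − 6 = -1, which agrees with 1 − 2 = -1.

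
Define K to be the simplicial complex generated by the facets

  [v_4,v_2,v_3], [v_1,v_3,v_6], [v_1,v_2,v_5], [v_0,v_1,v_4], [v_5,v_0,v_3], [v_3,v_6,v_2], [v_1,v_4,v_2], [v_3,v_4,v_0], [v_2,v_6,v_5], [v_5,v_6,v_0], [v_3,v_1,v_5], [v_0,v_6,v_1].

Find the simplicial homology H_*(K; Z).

K has 7 vertices, 18 edges, 12 triangles.
rank ∂_0 = 0, rank ∂_1 = 6 ⇒ b_0 = 7 − 0 − 6 = 1; all invariant factors of ∂_1 are 1 so no torsion. So H_0 = Z.
rank ∂_1 = 6, rank ∂_2 = 12 ⇒ b_1 = 18 − 6 − 12 = 0; ∂_2 has invariant factor(s) [2] giving torsion. So H_1 = Z/2.
rank ∂_2 = 12, rank ∂_3 = 0 ⇒ b_2 = 12 − 12 − 0 = 0. So H_2 = 0.

H_0 = Z,  H_1 = Z/2,  H_2 = 0.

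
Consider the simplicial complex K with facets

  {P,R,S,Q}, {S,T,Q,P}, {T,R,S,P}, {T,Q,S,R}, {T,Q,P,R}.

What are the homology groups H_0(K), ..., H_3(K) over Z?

H_0 = Z,  H_1 = 0,  H_2 = 0,  H_3 = Z.

We work with the vertex ordering P < Q < R < S < T. The simplices of K, each written with vertices in increasing order, are:

  0-simplices (5): P, Q, R, S, T
  1-simplices (10): PQ, PR, PS, PT, QR, QS, QT, RS, RT, ST
  2-simplices (10): PQR, PQS, PQT, PRS, PRT, PST, QRS, QRT, QST, RST
  3-simplices (5): PQRS, PQRT, PQST, PRST, QRST

Hence C_0 ≅ Z^5, C_1 ≅ Z^10, C_2 ≅ Z^10, C_3 ≅ Z^5.

Boundary ∂_1: C_1 → C_0 maps an edge to its endpoints' difference, ∂[p,q] = q − p. For instance
  ∂RS = S − R.
This gives a 5×10 integer matrix of rank 4; reducing to Smith normal form yields diagonal entries (1,1,1,1).

∂_2: C_2 → C_1 sends each 2-simplex [p,q,r] to [q,r] − [p,r] + [p,q]. For instance
  ∂PQS = QS − PS + PQ,
  ∂PRS = RS − PS + PR.
The 10×10 boundary matrix has rank 6 and Smith normal form diag(1,1,1,1,1,1).

The boundary map ∂_3: C_3 → C_2 sends each 3-simplex σ to the alternating sum Σ_i (−1)^i (σ with its i-th vertex removed). For instance
  ∂PQRS = QRS − PRS + PQS − PQR,
  ∂QRST = RST − QST + QRT − QRS.
The 10×5 boundary matrix has rank 4 and Smith normal form diag(1,1,1,1).

Reading off H_k = ker ∂_k / im ∂_{k+1}:

  H_0: rank C_0 − rank ∂_1 = 5 − 4 = 1, and the invariant factors of ∂_1 are all 1, so H_0 = Z.
  H_1: rank ker ∂_1 − rank ∂_2 = (10 − 4) − 6 = 0, and the invariant factors of ∂_2 are all 1, so H_1 = 0.
  H_2: rank ker ∂_2 − rank ∂_3 = (10 − 6) − 4 = 0, and the invariant factors of ∂_3 are all 1, so H_2 = 0.
  H_3: rank ker ∂_3 − rank ∂_4 = (5 − 4) − 0 = 1, and there is no ∂_4, so H_3 = Z.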